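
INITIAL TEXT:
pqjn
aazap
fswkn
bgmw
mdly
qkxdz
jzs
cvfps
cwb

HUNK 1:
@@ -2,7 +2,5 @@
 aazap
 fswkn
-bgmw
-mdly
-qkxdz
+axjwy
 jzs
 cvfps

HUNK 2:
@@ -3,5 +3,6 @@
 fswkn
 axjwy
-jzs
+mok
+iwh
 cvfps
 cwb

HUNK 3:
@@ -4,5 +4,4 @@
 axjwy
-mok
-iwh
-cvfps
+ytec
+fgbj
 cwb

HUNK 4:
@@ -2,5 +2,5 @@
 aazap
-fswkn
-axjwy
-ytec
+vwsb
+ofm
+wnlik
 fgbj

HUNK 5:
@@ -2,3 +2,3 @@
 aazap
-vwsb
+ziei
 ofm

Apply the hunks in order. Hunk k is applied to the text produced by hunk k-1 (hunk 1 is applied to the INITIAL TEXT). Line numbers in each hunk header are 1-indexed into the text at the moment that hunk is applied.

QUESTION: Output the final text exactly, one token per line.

Hunk 1: at line 2 remove [bgmw,mdly,qkxdz] add [axjwy] -> 7 lines: pqjn aazap fswkn axjwy jzs cvfps cwb
Hunk 2: at line 3 remove [jzs] add [mok,iwh] -> 8 lines: pqjn aazap fswkn axjwy mok iwh cvfps cwb
Hunk 3: at line 4 remove [mok,iwh,cvfps] add [ytec,fgbj] -> 7 lines: pqjn aazap fswkn axjwy ytec fgbj cwb
Hunk 4: at line 2 remove [fswkn,axjwy,ytec] add [vwsb,ofm,wnlik] -> 7 lines: pqjn aazap vwsb ofm wnlik fgbj cwb
Hunk 5: at line 2 remove [vwsb] add [ziei] -> 7 lines: pqjn aazap ziei ofm wnlik fgbj cwb

Answer: pqjn
aazap
ziei
ofm
wnlik
fgbj
cwb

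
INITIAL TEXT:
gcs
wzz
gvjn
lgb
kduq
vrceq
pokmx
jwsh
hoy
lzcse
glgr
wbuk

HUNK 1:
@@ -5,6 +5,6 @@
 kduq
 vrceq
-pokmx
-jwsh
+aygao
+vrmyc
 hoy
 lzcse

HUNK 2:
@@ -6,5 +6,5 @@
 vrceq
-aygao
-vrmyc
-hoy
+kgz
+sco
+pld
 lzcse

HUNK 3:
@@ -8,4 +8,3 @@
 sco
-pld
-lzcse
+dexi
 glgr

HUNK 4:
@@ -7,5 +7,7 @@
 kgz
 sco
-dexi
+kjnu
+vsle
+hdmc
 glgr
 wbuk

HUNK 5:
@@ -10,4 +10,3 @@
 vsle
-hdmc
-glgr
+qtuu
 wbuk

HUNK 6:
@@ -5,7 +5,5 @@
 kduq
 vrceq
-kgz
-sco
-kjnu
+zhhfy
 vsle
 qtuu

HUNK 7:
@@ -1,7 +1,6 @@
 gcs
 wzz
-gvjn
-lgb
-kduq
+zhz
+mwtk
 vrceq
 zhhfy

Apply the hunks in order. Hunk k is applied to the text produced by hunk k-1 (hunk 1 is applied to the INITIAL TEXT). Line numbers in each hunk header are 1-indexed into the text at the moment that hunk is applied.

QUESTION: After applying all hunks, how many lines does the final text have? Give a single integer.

Answer: 9

Derivation:
Hunk 1: at line 5 remove [pokmx,jwsh] add [aygao,vrmyc] -> 12 lines: gcs wzz gvjn lgb kduq vrceq aygao vrmyc hoy lzcse glgr wbuk
Hunk 2: at line 6 remove [aygao,vrmyc,hoy] add [kgz,sco,pld] -> 12 lines: gcs wzz gvjn lgb kduq vrceq kgz sco pld lzcse glgr wbuk
Hunk 3: at line 8 remove [pld,lzcse] add [dexi] -> 11 lines: gcs wzz gvjn lgb kduq vrceq kgz sco dexi glgr wbuk
Hunk 4: at line 7 remove [dexi] add [kjnu,vsle,hdmc] -> 13 lines: gcs wzz gvjn lgb kduq vrceq kgz sco kjnu vsle hdmc glgr wbuk
Hunk 5: at line 10 remove [hdmc,glgr] add [qtuu] -> 12 lines: gcs wzz gvjn lgb kduq vrceq kgz sco kjnu vsle qtuu wbuk
Hunk 6: at line 5 remove [kgz,sco,kjnu] add [zhhfy] -> 10 lines: gcs wzz gvjn lgb kduq vrceq zhhfy vsle qtuu wbuk
Hunk 7: at line 1 remove [gvjn,lgb,kduq] add [zhz,mwtk] -> 9 lines: gcs wzz zhz mwtk vrceq zhhfy vsle qtuu wbuk
Final line count: 9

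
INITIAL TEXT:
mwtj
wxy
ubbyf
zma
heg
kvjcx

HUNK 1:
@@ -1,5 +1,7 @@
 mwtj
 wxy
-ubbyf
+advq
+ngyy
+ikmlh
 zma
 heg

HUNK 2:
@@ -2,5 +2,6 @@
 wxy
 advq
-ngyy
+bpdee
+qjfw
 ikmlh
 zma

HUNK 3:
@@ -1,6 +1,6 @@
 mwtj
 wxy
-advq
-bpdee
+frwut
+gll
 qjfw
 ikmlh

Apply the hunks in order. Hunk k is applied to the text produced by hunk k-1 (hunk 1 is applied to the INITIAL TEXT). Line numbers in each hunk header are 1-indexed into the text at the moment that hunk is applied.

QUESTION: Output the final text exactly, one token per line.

Answer: mwtj
wxy
frwut
gll
qjfw
ikmlh
zma
heg
kvjcx

Derivation:
Hunk 1: at line 1 remove [ubbyf] add [advq,ngyy,ikmlh] -> 8 lines: mwtj wxy advq ngyy ikmlh zma heg kvjcx
Hunk 2: at line 2 remove [ngyy] add [bpdee,qjfw] -> 9 lines: mwtj wxy advq bpdee qjfw ikmlh zma heg kvjcx
Hunk 3: at line 1 remove [advq,bpdee] add [frwut,gll] -> 9 lines: mwtj wxy frwut gll qjfw ikmlh zma heg kvjcx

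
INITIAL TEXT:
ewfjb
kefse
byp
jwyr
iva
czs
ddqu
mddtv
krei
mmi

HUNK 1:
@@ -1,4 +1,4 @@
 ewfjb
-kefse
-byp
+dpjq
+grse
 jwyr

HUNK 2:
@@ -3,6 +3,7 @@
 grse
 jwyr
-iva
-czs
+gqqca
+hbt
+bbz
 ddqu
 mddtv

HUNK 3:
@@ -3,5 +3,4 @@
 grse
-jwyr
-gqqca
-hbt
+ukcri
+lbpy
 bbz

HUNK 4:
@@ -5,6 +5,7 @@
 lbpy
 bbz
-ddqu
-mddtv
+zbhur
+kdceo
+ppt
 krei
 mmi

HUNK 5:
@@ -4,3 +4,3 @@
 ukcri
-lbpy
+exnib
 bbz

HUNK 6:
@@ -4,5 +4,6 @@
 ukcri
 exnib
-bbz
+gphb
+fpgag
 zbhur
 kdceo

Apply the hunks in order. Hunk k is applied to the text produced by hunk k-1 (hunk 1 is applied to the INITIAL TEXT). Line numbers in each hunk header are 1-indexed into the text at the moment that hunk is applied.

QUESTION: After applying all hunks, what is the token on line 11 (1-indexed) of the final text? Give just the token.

Hunk 1: at line 1 remove [kefse,byp] add [dpjq,grse] -> 10 lines: ewfjb dpjq grse jwyr iva czs ddqu mddtv krei mmi
Hunk 2: at line 3 remove [iva,czs] add [gqqca,hbt,bbz] -> 11 lines: ewfjb dpjq grse jwyr gqqca hbt bbz ddqu mddtv krei mmi
Hunk 3: at line 3 remove [jwyr,gqqca,hbt] add [ukcri,lbpy] -> 10 lines: ewfjb dpjq grse ukcri lbpy bbz ddqu mddtv krei mmi
Hunk 4: at line 5 remove [ddqu,mddtv] add [zbhur,kdceo,ppt] -> 11 lines: ewfjb dpjq grse ukcri lbpy bbz zbhur kdceo ppt krei mmi
Hunk 5: at line 4 remove [lbpy] add [exnib] -> 11 lines: ewfjb dpjq grse ukcri exnib bbz zbhur kdceo ppt krei mmi
Hunk 6: at line 4 remove [bbz] add [gphb,fpgag] -> 12 lines: ewfjb dpjq grse ukcri exnib gphb fpgag zbhur kdceo ppt krei mmi
Final line 11: krei

Answer: krei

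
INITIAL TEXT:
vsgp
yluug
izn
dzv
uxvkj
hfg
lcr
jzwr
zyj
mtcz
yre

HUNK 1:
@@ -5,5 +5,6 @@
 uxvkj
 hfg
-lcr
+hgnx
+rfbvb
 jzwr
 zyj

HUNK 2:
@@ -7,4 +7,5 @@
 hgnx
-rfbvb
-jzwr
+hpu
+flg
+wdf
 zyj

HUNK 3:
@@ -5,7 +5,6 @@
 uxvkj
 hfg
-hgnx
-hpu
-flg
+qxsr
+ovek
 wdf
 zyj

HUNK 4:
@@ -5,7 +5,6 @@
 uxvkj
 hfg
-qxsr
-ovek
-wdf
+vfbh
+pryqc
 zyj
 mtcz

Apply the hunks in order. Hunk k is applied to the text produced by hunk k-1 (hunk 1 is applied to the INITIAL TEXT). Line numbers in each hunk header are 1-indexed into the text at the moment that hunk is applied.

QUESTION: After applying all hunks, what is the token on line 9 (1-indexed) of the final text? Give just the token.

Answer: zyj

Derivation:
Hunk 1: at line 5 remove [lcr] add [hgnx,rfbvb] -> 12 lines: vsgp yluug izn dzv uxvkj hfg hgnx rfbvb jzwr zyj mtcz yre
Hunk 2: at line 7 remove [rfbvb,jzwr] add [hpu,flg,wdf] -> 13 lines: vsgp yluug izn dzv uxvkj hfg hgnx hpu flg wdf zyj mtcz yre
Hunk 3: at line 5 remove [hgnx,hpu,flg] add [qxsr,ovek] -> 12 lines: vsgp yluug izn dzv uxvkj hfg qxsr ovek wdf zyj mtcz yre
Hunk 4: at line 5 remove [qxsr,ovek,wdf] add [vfbh,pryqc] -> 11 lines: vsgp yluug izn dzv uxvkj hfg vfbh pryqc zyj mtcz yre
Final line 9: zyj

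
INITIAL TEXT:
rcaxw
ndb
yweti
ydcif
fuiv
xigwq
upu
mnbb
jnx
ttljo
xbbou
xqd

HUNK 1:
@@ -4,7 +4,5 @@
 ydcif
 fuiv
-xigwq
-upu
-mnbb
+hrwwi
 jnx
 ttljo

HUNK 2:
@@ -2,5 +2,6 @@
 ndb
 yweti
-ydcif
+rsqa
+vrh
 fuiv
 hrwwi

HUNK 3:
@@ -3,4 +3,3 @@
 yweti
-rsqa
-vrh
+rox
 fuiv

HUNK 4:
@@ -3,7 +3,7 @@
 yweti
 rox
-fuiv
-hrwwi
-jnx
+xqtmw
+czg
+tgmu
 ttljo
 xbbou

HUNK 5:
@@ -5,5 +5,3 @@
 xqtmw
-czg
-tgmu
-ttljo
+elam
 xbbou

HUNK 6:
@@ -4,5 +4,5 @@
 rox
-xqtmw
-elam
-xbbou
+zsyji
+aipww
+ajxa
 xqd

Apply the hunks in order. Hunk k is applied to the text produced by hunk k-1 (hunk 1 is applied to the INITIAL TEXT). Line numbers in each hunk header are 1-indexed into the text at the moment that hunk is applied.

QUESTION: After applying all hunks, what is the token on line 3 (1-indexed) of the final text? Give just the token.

Hunk 1: at line 4 remove [xigwq,upu,mnbb] add [hrwwi] -> 10 lines: rcaxw ndb yweti ydcif fuiv hrwwi jnx ttljo xbbou xqd
Hunk 2: at line 2 remove [ydcif] add [rsqa,vrh] -> 11 lines: rcaxw ndb yweti rsqa vrh fuiv hrwwi jnx ttljo xbbou xqd
Hunk 3: at line 3 remove [rsqa,vrh] add [rox] -> 10 lines: rcaxw ndb yweti rox fuiv hrwwi jnx ttljo xbbou xqd
Hunk 4: at line 3 remove [fuiv,hrwwi,jnx] add [xqtmw,czg,tgmu] -> 10 lines: rcaxw ndb yweti rox xqtmw czg tgmu ttljo xbbou xqd
Hunk 5: at line 5 remove [czg,tgmu,ttljo] add [elam] -> 8 lines: rcaxw ndb yweti rox xqtmw elam xbbou xqd
Hunk 6: at line 4 remove [xqtmw,elam,xbbou] add [zsyji,aipww,ajxa] -> 8 lines: rcaxw ndb yweti rox zsyji aipww ajxa xqd
Final line 3: yweti

Answer: yweti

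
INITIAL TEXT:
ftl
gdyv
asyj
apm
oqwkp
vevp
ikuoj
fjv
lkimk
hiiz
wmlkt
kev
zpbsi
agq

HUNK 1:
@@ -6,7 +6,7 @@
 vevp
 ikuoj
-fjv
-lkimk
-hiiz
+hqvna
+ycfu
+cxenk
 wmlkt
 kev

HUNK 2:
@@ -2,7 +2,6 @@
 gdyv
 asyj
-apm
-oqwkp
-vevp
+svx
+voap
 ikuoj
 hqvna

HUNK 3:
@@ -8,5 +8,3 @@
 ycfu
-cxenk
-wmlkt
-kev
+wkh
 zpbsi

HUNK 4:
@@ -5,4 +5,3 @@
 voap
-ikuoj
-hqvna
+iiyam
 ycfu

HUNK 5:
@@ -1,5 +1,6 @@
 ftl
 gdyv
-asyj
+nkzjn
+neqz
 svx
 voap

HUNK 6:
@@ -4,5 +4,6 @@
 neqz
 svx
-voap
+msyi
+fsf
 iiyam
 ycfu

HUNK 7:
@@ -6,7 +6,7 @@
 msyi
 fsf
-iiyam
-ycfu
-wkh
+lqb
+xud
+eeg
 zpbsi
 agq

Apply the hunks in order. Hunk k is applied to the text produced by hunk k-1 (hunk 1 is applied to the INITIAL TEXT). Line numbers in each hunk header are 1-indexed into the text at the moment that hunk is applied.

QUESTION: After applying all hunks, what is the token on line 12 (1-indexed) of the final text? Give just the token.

Answer: agq

Derivation:
Hunk 1: at line 6 remove [fjv,lkimk,hiiz] add [hqvna,ycfu,cxenk] -> 14 lines: ftl gdyv asyj apm oqwkp vevp ikuoj hqvna ycfu cxenk wmlkt kev zpbsi agq
Hunk 2: at line 2 remove [apm,oqwkp,vevp] add [svx,voap] -> 13 lines: ftl gdyv asyj svx voap ikuoj hqvna ycfu cxenk wmlkt kev zpbsi agq
Hunk 3: at line 8 remove [cxenk,wmlkt,kev] add [wkh] -> 11 lines: ftl gdyv asyj svx voap ikuoj hqvna ycfu wkh zpbsi agq
Hunk 4: at line 5 remove [ikuoj,hqvna] add [iiyam] -> 10 lines: ftl gdyv asyj svx voap iiyam ycfu wkh zpbsi agq
Hunk 5: at line 1 remove [asyj] add [nkzjn,neqz] -> 11 lines: ftl gdyv nkzjn neqz svx voap iiyam ycfu wkh zpbsi agq
Hunk 6: at line 4 remove [voap] add [msyi,fsf] -> 12 lines: ftl gdyv nkzjn neqz svx msyi fsf iiyam ycfu wkh zpbsi agq
Hunk 7: at line 6 remove [iiyam,ycfu,wkh] add [lqb,xud,eeg] -> 12 lines: ftl gdyv nkzjn neqz svx msyi fsf lqb xud eeg zpbsi agq
Final line 12: agq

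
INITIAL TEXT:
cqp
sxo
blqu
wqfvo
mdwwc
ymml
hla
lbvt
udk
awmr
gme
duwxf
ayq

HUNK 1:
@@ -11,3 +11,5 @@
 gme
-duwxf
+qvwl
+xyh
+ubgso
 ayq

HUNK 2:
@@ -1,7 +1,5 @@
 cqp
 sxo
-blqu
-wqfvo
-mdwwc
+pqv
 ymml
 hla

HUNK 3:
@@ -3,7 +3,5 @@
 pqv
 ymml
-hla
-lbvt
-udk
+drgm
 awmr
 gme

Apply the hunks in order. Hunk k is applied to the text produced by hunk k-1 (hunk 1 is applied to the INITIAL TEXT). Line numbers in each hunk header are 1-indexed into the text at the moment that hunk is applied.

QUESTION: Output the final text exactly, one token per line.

Hunk 1: at line 11 remove [duwxf] add [qvwl,xyh,ubgso] -> 15 lines: cqp sxo blqu wqfvo mdwwc ymml hla lbvt udk awmr gme qvwl xyh ubgso ayq
Hunk 2: at line 1 remove [blqu,wqfvo,mdwwc] add [pqv] -> 13 lines: cqp sxo pqv ymml hla lbvt udk awmr gme qvwl xyh ubgso ayq
Hunk 3: at line 3 remove [hla,lbvt,udk] add [drgm] -> 11 lines: cqp sxo pqv ymml drgm awmr gme qvwl xyh ubgso ayq

Answer: cqp
sxo
pqv
ymml
drgm
awmr
gme
qvwl
xyh
ubgso
ayq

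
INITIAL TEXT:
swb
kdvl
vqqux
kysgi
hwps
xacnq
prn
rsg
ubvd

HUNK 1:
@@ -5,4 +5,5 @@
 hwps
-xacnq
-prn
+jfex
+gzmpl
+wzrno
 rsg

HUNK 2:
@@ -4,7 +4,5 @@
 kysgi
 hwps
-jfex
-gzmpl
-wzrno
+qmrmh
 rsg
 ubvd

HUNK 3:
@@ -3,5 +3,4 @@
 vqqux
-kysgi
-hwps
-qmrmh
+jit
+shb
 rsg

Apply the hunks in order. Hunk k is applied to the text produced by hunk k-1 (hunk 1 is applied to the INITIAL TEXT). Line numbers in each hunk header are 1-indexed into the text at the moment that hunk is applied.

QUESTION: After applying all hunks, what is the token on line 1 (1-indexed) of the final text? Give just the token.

Hunk 1: at line 5 remove [xacnq,prn] add [jfex,gzmpl,wzrno] -> 10 lines: swb kdvl vqqux kysgi hwps jfex gzmpl wzrno rsg ubvd
Hunk 2: at line 4 remove [jfex,gzmpl,wzrno] add [qmrmh] -> 8 lines: swb kdvl vqqux kysgi hwps qmrmh rsg ubvd
Hunk 3: at line 3 remove [kysgi,hwps,qmrmh] add [jit,shb] -> 7 lines: swb kdvl vqqux jit shb rsg ubvd
Final line 1: swb

Answer: swb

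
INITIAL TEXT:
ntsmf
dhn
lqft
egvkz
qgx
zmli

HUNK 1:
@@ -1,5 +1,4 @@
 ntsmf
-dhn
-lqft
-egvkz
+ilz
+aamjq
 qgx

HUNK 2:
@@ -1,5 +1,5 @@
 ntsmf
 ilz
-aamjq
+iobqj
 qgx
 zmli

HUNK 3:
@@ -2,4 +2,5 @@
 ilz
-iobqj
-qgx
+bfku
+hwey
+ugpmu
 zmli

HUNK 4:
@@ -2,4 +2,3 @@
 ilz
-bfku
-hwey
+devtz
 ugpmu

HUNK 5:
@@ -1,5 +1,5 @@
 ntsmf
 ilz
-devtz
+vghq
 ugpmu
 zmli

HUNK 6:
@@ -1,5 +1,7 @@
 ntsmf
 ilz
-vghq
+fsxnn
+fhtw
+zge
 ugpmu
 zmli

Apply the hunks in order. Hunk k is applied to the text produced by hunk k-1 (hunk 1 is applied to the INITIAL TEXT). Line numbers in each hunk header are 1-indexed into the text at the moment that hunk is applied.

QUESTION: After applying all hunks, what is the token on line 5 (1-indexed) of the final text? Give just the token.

Answer: zge

Derivation:
Hunk 1: at line 1 remove [dhn,lqft,egvkz] add [ilz,aamjq] -> 5 lines: ntsmf ilz aamjq qgx zmli
Hunk 2: at line 1 remove [aamjq] add [iobqj] -> 5 lines: ntsmf ilz iobqj qgx zmli
Hunk 3: at line 2 remove [iobqj,qgx] add [bfku,hwey,ugpmu] -> 6 lines: ntsmf ilz bfku hwey ugpmu zmli
Hunk 4: at line 2 remove [bfku,hwey] add [devtz] -> 5 lines: ntsmf ilz devtz ugpmu zmli
Hunk 5: at line 1 remove [devtz] add [vghq] -> 5 lines: ntsmf ilz vghq ugpmu zmli
Hunk 6: at line 1 remove [vghq] add [fsxnn,fhtw,zge] -> 7 lines: ntsmf ilz fsxnn fhtw zge ugpmu zmli
Final line 5: zge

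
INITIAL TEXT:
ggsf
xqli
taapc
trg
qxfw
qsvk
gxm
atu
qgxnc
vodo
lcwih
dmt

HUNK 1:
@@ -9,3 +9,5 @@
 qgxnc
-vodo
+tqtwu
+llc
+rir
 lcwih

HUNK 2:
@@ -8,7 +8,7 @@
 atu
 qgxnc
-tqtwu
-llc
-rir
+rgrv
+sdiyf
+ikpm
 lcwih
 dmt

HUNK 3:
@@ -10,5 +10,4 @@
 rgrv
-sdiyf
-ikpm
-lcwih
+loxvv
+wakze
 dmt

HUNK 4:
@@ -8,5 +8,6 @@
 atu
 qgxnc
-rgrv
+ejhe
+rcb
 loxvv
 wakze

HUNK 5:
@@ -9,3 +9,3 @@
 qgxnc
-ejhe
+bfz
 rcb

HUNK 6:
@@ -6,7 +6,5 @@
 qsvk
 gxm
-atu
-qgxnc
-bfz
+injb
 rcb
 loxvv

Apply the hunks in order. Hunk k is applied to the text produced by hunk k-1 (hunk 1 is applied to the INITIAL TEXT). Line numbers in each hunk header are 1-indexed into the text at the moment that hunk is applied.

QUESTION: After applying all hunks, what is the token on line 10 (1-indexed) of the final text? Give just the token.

Answer: loxvv

Derivation:
Hunk 1: at line 9 remove [vodo] add [tqtwu,llc,rir] -> 14 lines: ggsf xqli taapc trg qxfw qsvk gxm atu qgxnc tqtwu llc rir lcwih dmt
Hunk 2: at line 8 remove [tqtwu,llc,rir] add [rgrv,sdiyf,ikpm] -> 14 lines: ggsf xqli taapc trg qxfw qsvk gxm atu qgxnc rgrv sdiyf ikpm lcwih dmt
Hunk 3: at line 10 remove [sdiyf,ikpm,lcwih] add [loxvv,wakze] -> 13 lines: ggsf xqli taapc trg qxfw qsvk gxm atu qgxnc rgrv loxvv wakze dmt
Hunk 4: at line 8 remove [rgrv] add [ejhe,rcb] -> 14 lines: ggsf xqli taapc trg qxfw qsvk gxm atu qgxnc ejhe rcb loxvv wakze dmt
Hunk 5: at line 9 remove [ejhe] add [bfz] -> 14 lines: ggsf xqli taapc trg qxfw qsvk gxm atu qgxnc bfz rcb loxvv wakze dmt
Hunk 6: at line 6 remove [atu,qgxnc,bfz] add [injb] -> 12 lines: ggsf xqli taapc trg qxfw qsvk gxm injb rcb loxvv wakze dmt
Final line 10: loxvv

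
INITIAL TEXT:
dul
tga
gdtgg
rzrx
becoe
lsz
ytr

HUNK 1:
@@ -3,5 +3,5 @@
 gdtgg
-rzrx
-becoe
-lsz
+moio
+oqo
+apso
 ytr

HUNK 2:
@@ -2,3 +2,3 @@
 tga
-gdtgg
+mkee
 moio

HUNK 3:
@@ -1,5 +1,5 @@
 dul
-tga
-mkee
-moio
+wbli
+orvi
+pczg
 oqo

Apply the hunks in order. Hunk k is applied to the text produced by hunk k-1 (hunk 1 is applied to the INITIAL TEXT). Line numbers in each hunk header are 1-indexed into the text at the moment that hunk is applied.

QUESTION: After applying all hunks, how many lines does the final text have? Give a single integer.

Hunk 1: at line 3 remove [rzrx,becoe,lsz] add [moio,oqo,apso] -> 7 lines: dul tga gdtgg moio oqo apso ytr
Hunk 2: at line 2 remove [gdtgg] add [mkee] -> 7 lines: dul tga mkee moio oqo apso ytr
Hunk 3: at line 1 remove [tga,mkee,moio] add [wbli,orvi,pczg] -> 7 lines: dul wbli orvi pczg oqo apso ytr
Final line count: 7

Answer: 7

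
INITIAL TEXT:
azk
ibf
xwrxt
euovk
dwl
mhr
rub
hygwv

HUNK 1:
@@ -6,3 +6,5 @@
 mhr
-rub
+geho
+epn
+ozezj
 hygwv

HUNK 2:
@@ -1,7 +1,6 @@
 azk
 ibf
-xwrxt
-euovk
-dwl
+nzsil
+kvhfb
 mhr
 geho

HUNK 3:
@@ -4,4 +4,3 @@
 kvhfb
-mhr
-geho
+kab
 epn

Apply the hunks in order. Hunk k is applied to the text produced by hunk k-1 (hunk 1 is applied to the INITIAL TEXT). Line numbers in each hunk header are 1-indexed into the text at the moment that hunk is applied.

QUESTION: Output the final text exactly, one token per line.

Hunk 1: at line 6 remove [rub] add [geho,epn,ozezj] -> 10 lines: azk ibf xwrxt euovk dwl mhr geho epn ozezj hygwv
Hunk 2: at line 1 remove [xwrxt,euovk,dwl] add [nzsil,kvhfb] -> 9 lines: azk ibf nzsil kvhfb mhr geho epn ozezj hygwv
Hunk 3: at line 4 remove [mhr,geho] add [kab] -> 8 lines: azk ibf nzsil kvhfb kab epn ozezj hygwv

Answer: azk
ibf
nzsil
kvhfb
kab
epn
ozezj
hygwv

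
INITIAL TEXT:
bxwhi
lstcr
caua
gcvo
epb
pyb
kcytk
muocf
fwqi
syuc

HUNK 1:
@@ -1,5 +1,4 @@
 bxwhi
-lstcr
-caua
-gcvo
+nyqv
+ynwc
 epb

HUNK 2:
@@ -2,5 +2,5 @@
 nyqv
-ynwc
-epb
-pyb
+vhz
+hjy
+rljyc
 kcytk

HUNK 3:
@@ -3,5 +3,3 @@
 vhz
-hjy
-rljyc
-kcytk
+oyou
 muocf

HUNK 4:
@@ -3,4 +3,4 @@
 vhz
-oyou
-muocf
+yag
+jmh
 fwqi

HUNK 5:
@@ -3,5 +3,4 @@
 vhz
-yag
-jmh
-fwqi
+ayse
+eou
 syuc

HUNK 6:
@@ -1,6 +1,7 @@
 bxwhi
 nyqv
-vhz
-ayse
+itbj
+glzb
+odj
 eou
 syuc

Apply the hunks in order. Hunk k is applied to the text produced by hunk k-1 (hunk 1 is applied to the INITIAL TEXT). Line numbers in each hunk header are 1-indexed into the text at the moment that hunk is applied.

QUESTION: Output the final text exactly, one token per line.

Hunk 1: at line 1 remove [lstcr,caua,gcvo] add [nyqv,ynwc] -> 9 lines: bxwhi nyqv ynwc epb pyb kcytk muocf fwqi syuc
Hunk 2: at line 2 remove [ynwc,epb,pyb] add [vhz,hjy,rljyc] -> 9 lines: bxwhi nyqv vhz hjy rljyc kcytk muocf fwqi syuc
Hunk 3: at line 3 remove [hjy,rljyc,kcytk] add [oyou] -> 7 lines: bxwhi nyqv vhz oyou muocf fwqi syuc
Hunk 4: at line 3 remove [oyou,muocf] add [yag,jmh] -> 7 lines: bxwhi nyqv vhz yag jmh fwqi syuc
Hunk 5: at line 3 remove [yag,jmh,fwqi] add [ayse,eou] -> 6 lines: bxwhi nyqv vhz ayse eou syuc
Hunk 6: at line 1 remove [vhz,ayse] add [itbj,glzb,odj] -> 7 lines: bxwhi nyqv itbj glzb odj eou syuc

Answer: bxwhi
nyqv
itbj
glzb
odj
eou
syuc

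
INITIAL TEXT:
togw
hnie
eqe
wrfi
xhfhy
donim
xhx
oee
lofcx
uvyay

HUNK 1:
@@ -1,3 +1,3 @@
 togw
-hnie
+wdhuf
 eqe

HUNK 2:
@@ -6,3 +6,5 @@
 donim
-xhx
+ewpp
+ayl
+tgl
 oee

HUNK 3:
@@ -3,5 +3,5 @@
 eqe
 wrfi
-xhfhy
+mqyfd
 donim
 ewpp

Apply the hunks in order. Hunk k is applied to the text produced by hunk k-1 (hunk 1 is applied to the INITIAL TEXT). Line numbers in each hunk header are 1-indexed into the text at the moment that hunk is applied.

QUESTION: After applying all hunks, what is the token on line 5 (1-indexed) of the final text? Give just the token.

Hunk 1: at line 1 remove [hnie] add [wdhuf] -> 10 lines: togw wdhuf eqe wrfi xhfhy donim xhx oee lofcx uvyay
Hunk 2: at line 6 remove [xhx] add [ewpp,ayl,tgl] -> 12 lines: togw wdhuf eqe wrfi xhfhy donim ewpp ayl tgl oee lofcx uvyay
Hunk 3: at line 3 remove [xhfhy] add [mqyfd] -> 12 lines: togw wdhuf eqe wrfi mqyfd donim ewpp ayl tgl oee lofcx uvyay
Final line 5: mqyfd

Answer: mqyfd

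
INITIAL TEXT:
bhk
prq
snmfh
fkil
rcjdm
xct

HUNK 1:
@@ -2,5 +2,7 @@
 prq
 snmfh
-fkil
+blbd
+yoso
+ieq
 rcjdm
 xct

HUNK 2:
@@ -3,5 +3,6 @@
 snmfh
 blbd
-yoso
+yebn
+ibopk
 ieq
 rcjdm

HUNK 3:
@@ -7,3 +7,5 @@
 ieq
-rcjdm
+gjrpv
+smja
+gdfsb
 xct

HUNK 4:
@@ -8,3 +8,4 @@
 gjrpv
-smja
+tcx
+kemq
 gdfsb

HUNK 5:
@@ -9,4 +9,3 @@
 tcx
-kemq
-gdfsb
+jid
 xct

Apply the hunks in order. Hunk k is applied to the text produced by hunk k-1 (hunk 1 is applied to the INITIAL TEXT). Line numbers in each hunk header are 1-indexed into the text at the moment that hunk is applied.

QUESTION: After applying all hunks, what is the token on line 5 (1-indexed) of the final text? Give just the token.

Answer: yebn

Derivation:
Hunk 1: at line 2 remove [fkil] add [blbd,yoso,ieq] -> 8 lines: bhk prq snmfh blbd yoso ieq rcjdm xct
Hunk 2: at line 3 remove [yoso] add [yebn,ibopk] -> 9 lines: bhk prq snmfh blbd yebn ibopk ieq rcjdm xct
Hunk 3: at line 7 remove [rcjdm] add [gjrpv,smja,gdfsb] -> 11 lines: bhk prq snmfh blbd yebn ibopk ieq gjrpv smja gdfsb xct
Hunk 4: at line 8 remove [smja] add [tcx,kemq] -> 12 lines: bhk prq snmfh blbd yebn ibopk ieq gjrpv tcx kemq gdfsb xct
Hunk 5: at line 9 remove [kemq,gdfsb] add [jid] -> 11 lines: bhk prq snmfh blbd yebn ibopk ieq gjrpv tcx jid xct
Final line 5: yebn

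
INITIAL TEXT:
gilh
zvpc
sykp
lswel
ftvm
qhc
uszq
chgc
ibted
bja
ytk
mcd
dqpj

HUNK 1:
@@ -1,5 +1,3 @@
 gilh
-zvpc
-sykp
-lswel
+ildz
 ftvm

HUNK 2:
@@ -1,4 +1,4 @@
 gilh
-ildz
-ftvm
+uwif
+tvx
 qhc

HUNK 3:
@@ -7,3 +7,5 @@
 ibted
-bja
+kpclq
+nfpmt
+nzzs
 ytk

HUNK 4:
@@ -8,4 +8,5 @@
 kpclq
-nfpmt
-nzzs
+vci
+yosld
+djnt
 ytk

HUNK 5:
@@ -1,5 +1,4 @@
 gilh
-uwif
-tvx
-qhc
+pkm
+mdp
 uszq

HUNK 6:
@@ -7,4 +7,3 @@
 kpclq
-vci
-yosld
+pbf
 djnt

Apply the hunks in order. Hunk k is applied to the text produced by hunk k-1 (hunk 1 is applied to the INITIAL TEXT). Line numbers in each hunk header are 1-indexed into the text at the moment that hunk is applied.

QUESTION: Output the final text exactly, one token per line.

Answer: gilh
pkm
mdp
uszq
chgc
ibted
kpclq
pbf
djnt
ytk
mcd
dqpj

Derivation:
Hunk 1: at line 1 remove [zvpc,sykp,lswel] add [ildz] -> 11 lines: gilh ildz ftvm qhc uszq chgc ibted bja ytk mcd dqpj
Hunk 2: at line 1 remove [ildz,ftvm] add [uwif,tvx] -> 11 lines: gilh uwif tvx qhc uszq chgc ibted bja ytk mcd dqpj
Hunk 3: at line 7 remove [bja] add [kpclq,nfpmt,nzzs] -> 13 lines: gilh uwif tvx qhc uszq chgc ibted kpclq nfpmt nzzs ytk mcd dqpj
Hunk 4: at line 8 remove [nfpmt,nzzs] add [vci,yosld,djnt] -> 14 lines: gilh uwif tvx qhc uszq chgc ibted kpclq vci yosld djnt ytk mcd dqpj
Hunk 5: at line 1 remove [uwif,tvx,qhc] add [pkm,mdp] -> 13 lines: gilh pkm mdp uszq chgc ibted kpclq vci yosld djnt ytk mcd dqpj
Hunk 6: at line 7 remove [vci,yosld] add [pbf] -> 12 lines: gilh pkm mdp uszq chgc ibted kpclq pbf djnt ytk mcd dqpj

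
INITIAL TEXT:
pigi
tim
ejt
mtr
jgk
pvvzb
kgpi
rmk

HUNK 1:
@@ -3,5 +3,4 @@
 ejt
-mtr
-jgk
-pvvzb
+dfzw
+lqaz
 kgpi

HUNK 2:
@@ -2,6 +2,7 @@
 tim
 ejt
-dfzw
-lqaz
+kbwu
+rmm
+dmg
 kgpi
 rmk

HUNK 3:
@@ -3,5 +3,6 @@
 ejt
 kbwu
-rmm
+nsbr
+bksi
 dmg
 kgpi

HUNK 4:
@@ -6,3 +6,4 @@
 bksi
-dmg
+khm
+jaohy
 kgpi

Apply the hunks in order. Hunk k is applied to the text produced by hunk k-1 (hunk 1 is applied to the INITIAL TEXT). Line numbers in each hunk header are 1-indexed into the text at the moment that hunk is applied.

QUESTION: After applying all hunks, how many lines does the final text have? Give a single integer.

Answer: 10

Derivation:
Hunk 1: at line 3 remove [mtr,jgk,pvvzb] add [dfzw,lqaz] -> 7 lines: pigi tim ejt dfzw lqaz kgpi rmk
Hunk 2: at line 2 remove [dfzw,lqaz] add [kbwu,rmm,dmg] -> 8 lines: pigi tim ejt kbwu rmm dmg kgpi rmk
Hunk 3: at line 3 remove [rmm] add [nsbr,bksi] -> 9 lines: pigi tim ejt kbwu nsbr bksi dmg kgpi rmk
Hunk 4: at line 6 remove [dmg] add [khm,jaohy] -> 10 lines: pigi tim ejt kbwu nsbr bksi khm jaohy kgpi rmk
Final line count: 10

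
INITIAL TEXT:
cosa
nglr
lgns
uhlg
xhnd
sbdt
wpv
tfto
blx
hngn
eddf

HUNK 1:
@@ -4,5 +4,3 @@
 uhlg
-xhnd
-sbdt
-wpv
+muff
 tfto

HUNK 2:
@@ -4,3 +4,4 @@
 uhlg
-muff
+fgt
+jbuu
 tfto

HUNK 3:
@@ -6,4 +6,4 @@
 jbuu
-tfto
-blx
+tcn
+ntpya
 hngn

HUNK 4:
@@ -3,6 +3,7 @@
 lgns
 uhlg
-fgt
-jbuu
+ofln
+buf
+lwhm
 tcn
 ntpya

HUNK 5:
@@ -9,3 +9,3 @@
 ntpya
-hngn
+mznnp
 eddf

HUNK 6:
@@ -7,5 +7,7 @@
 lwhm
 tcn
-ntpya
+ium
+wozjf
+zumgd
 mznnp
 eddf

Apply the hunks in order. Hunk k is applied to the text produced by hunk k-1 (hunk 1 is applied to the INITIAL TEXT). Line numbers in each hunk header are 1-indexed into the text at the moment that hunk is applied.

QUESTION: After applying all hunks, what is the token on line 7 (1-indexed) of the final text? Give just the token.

Answer: lwhm

Derivation:
Hunk 1: at line 4 remove [xhnd,sbdt,wpv] add [muff] -> 9 lines: cosa nglr lgns uhlg muff tfto blx hngn eddf
Hunk 2: at line 4 remove [muff] add [fgt,jbuu] -> 10 lines: cosa nglr lgns uhlg fgt jbuu tfto blx hngn eddf
Hunk 3: at line 6 remove [tfto,blx] add [tcn,ntpya] -> 10 lines: cosa nglr lgns uhlg fgt jbuu tcn ntpya hngn eddf
Hunk 4: at line 3 remove [fgt,jbuu] add [ofln,buf,lwhm] -> 11 lines: cosa nglr lgns uhlg ofln buf lwhm tcn ntpya hngn eddf
Hunk 5: at line 9 remove [hngn] add [mznnp] -> 11 lines: cosa nglr lgns uhlg ofln buf lwhm tcn ntpya mznnp eddf
Hunk 6: at line 7 remove [ntpya] add [ium,wozjf,zumgd] -> 13 lines: cosa nglr lgns uhlg ofln buf lwhm tcn ium wozjf zumgd mznnp eddf
Final line 7: lwhm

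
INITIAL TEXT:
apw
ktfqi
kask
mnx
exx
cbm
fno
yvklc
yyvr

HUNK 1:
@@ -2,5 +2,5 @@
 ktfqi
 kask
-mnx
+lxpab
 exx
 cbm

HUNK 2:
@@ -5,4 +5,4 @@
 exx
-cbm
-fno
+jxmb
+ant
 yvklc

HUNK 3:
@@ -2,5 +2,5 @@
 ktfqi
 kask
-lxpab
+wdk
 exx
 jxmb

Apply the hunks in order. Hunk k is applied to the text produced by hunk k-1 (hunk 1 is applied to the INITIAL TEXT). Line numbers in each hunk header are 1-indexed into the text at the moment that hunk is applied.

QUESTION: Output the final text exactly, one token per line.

Answer: apw
ktfqi
kask
wdk
exx
jxmb
ant
yvklc
yyvr

Derivation:
Hunk 1: at line 2 remove [mnx] add [lxpab] -> 9 lines: apw ktfqi kask lxpab exx cbm fno yvklc yyvr
Hunk 2: at line 5 remove [cbm,fno] add [jxmb,ant] -> 9 lines: apw ktfqi kask lxpab exx jxmb ant yvklc yyvr
Hunk 3: at line 2 remove [lxpab] add [wdk] -> 9 lines: apw ktfqi kask wdk exx jxmb ant yvklc yyvr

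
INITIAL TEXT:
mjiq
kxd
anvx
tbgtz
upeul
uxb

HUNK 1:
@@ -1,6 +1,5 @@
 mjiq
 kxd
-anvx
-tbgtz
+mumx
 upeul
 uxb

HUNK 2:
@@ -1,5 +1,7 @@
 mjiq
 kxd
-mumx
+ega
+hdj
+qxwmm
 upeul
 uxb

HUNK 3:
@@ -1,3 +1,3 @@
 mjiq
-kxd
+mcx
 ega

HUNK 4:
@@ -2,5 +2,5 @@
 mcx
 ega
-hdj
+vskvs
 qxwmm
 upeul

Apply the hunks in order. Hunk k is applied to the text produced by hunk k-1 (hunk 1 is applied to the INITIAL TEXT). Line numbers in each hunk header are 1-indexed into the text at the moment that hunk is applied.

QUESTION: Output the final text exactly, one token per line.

Hunk 1: at line 1 remove [anvx,tbgtz] add [mumx] -> 5 lines: mjiq kxd mumx upeul uxb
Hunk 2: at line 1 remove [mumx] add [ega,hdj,qxwmm] -> 7 lines: mjiq kxd ega hdj qxwmm upeul uxb
Hunk 3: at line 1 remove [kxd] add [mcx] -> 7 lines: mjiq mcx ega hdj qxwmm upeul uxb
Hunk 4: at line 2 remove [hdj] add [vskvs] -> 7 lines: mjiq mcx ega vskvs qxwmm upeul uxb

Answer: mjiq
mcx
ega
vskvs
qxwmm
upeul
uxb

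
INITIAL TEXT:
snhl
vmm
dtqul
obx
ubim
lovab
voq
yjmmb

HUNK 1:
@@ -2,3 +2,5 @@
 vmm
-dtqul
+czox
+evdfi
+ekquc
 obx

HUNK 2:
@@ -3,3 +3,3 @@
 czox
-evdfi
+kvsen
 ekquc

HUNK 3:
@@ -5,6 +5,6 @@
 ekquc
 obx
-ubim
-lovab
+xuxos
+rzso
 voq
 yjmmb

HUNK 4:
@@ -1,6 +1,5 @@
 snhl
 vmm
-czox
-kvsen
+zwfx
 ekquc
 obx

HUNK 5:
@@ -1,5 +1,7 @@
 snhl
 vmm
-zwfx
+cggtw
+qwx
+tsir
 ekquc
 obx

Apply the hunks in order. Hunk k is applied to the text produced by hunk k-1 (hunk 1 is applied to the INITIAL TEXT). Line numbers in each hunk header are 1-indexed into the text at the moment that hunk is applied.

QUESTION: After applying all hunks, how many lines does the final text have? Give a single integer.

Answer: 11

Derivation:
Hunk 1: at line 2 remove [dtqul] add [czox,evdfi,ekquc] -> 10 lines: snhl vmm czox evdfi ekquc obx ubim lovab voq yjmmb
Hunk 2: at line 3 remove [evdfi] add [kvsen] -> 10 lines: snhl vmm czox kvsen ekquc obx ubim lovab voq yjmmb
Hunk 3: at line 5 remove [ubim,lovab] add [xuxos,rzso] -> 10 lines: snhl vmm czox kvsen ekquc obx xuxos rzso voq yjmmb
Hunk 4: at line 1 remove [czox,kvsen] add [zwfx] -> 9 lines: snhl vmm zwfx ekquc obx xuxos rzso voq yjmmb
Hunk 5: at line 1 remove [zwfx] add [cggtw,qwx,tsir] -> 11 lines: snhl vmm cggtw qwx tsir ekquc obx xuxos rzso voq yjmmb
Final line count: 11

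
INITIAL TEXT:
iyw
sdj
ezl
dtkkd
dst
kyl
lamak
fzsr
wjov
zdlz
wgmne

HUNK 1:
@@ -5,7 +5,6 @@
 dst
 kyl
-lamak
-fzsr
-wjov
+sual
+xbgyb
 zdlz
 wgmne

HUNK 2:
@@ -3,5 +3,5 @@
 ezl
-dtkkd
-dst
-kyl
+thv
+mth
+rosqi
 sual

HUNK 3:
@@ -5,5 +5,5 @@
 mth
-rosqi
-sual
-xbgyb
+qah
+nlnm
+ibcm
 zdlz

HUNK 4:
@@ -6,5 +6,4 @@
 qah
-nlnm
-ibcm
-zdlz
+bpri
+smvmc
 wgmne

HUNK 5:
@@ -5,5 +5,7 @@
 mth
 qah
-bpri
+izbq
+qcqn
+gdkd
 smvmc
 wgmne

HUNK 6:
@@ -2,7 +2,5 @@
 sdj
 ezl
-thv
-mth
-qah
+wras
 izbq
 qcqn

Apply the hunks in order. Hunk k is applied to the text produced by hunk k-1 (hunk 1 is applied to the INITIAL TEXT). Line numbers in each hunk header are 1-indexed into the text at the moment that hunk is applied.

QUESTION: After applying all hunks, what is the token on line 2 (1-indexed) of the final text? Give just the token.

Hunk 1: at line 5 remove [lamak,fzsr,wjov] add [sual,xbgyb] -> 10 lines: iyw sdj ezl dtkkd dst kyl sual xbgyb zdlz wgmne
Hunk 2: at line 3 remove [dtkkd,dst,kyl] add [thv,mth,rosqi] -> 10 lines: iyw sdj ezl thv mth rosqi sual xbgyb zdlz wgmne
Hunk 3: at line 5 remove [rosqi,sual,xbgyb] add [qah,nlnm,ibcm] -> 10 lines: iyw sdj ezl thv mth qah nlnm ibcm zdlz wgmne
Hunk 4: at line 6 remove [nlnm,ibcm,zdlz] add [bpri,smvmc] -> 9 lines: iyw sdj ezl thv mth qah bpri smvmc wgmne
Hunk 5: at line 5 remove [bpri] add [izbq,qcqn,gdkd] -> 11 lines: iyw sdj ezl thv mth qah izbq qcqn gdkd smvmc wgmne
Hunk 6: at line 2 remove [thv,mth,qah] add [wras] -> 9 lines: iyw sdj ezl wras izbq qcqn gdkd smvmc wgmne
Final line 2: sdj

Answer: sdj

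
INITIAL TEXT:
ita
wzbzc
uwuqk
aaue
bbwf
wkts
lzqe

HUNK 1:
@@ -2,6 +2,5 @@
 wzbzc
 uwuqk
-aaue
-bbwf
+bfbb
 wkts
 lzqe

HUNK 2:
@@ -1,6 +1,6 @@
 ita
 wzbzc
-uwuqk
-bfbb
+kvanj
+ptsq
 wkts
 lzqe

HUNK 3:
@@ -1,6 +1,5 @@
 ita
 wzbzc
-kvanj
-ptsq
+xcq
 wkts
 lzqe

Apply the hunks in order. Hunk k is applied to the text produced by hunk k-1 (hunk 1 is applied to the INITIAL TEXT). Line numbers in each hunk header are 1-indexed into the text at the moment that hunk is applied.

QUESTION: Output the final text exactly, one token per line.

Answer: ita
wzbzc
xcq
wkts
lzqe

Derivation:
Hunk 1: at line 2 remove [aaue,bbwf] add [bfbb] -> 6 lines: ita wzbzc uwuqk bfbb wkts lzqe
Hunk 2: at line 1 remove [uwuqk,bfbb] add [kvanj,ptsq] -> 6 lines: ita wzbzc kvanj ptsq wkts lzqe
Hunk 3: at line 1 remove [kvanj,ptsq] add [xcq] -> 5 lines: ita wzbzc xcq wkts lzqe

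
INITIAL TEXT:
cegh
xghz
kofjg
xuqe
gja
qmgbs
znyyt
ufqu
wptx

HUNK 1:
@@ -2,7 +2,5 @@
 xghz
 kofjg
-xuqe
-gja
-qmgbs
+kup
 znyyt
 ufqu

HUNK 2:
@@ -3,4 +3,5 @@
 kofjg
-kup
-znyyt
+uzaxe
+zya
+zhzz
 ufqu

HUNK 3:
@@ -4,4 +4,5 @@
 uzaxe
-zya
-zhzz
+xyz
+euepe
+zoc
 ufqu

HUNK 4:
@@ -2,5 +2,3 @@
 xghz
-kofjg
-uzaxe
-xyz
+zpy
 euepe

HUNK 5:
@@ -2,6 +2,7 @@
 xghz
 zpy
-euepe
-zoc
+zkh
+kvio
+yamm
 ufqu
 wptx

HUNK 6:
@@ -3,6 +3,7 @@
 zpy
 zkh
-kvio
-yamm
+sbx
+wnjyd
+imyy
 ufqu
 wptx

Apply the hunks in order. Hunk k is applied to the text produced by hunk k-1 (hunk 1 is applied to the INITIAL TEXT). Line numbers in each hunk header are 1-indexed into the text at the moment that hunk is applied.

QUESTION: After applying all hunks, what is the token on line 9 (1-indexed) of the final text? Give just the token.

Answer: wptx

Derivation:
Hunk 1: at line 2 remove [xuqe,gja,qmgbs] add [kup] -> 7 lines: cegh xghz kofjg kup znyyt ufqu wptx
Hunk 2: at line 3 remove [kup,znyyt] add [uzaxe,zya,zhzz] -> 8 lines: cegh xghz kofjg uzaxe zya zhzz ufqu wptx
Hunk 3: at line 4 remove [zya,zhzz] add [xyz,euepe,zoc] -> 9 lines: cegh xghz kofjg uzaxe xyz euepe zoc ufqu wptx
Hunk 4: at line 2 remove [kofjg,uzaxe,xyz] add [zpy] -> 7 lines: cegh xghz zpy euepe zoc ufqu wptx
Hunk 5: at line 2 remove [euepe,zoc] add [zkh,kvio,yamm] -> 8 lines: cegh xghz zpy zkh kvio yamm ufqu wptx
Hunk 6: at line 3 remove [kvio,yamm] add [sbx,wnjyd,imyy] -> 9 lines: cegh xghz zpy zkh sbx wnjyd imyy ufqu wptx
Final line 9: wptx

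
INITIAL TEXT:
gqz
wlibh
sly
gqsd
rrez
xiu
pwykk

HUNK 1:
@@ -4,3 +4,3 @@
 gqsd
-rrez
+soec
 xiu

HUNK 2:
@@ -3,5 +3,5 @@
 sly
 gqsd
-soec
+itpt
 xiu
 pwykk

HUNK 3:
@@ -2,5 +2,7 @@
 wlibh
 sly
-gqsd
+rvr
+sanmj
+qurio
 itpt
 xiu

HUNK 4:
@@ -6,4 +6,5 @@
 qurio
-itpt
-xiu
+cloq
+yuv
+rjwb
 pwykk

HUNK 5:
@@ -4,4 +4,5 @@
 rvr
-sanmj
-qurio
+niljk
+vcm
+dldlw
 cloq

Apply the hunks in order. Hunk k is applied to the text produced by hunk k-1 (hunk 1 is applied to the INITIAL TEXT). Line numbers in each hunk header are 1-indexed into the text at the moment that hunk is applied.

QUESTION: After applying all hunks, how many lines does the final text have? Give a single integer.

Answer: 11

Derivation:
Hunk 1: at line 4 remove [rrez] add [soec] -> 7 lines: gqz wlibh sly gqsd soec xiu pwykk
Hunk 2: at line 3 remove [soec] add [itpt] -> 7 lines: gqz wlibh sly gqsd itpt xiu pwykk
Hunk 3: at line 2 remove [gqsd] add [rvr,sanmj,qurio] -> 9 lines: gqz wlibh sly rvr sanmj qurio itpt xiu pwykk
Hunk 4: at line 6 remove [itpt,xiu] add [cloq,yuv,rjwb] -> 10 lines: gqz wlibh sly rvr sanmj qurio cloq yuv rjwb pwykk
Hunk 5: at line 4 remove [sanmj,qurio] add [niljk,vcm,dldlw] -> 11 lines: gqz wlibh sly rvr niljk vcm dldlw cloq yuv rjwb pwykk
Final line count: 11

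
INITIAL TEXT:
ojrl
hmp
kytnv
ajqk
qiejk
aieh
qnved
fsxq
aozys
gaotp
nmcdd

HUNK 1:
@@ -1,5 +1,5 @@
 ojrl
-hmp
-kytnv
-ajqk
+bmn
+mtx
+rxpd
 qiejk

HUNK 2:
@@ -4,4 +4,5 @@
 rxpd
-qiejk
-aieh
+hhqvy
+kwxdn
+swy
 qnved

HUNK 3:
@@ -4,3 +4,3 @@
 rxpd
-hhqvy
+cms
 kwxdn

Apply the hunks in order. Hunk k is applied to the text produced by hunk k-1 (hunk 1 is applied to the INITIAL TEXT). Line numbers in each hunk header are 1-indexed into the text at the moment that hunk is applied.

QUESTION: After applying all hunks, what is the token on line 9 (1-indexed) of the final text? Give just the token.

Hunk 1: at line 1 remove [hmp,kytnv,ajqk] add [bmn,mtx,rxpd] -> 11 lines: ojrl bmn mtx rxpd qiejk aieh qnved fsxq aozys gaotp nmcdd
Hunk 2: at line 4 remove [qiejk,aieh] add [hhqvy,kwxdn,swy] -> 12 lines: ojrl bmn mtx rxpd hhqvy kwxdn swy qnved fsxq aozys gaotp nmcdd
Hunk 3: at line 4 remove [hhqvy] add [cms] -> 12 lines: ojrl bmn mtx rxpd cms kwxdn swy qnved fsxq aozys gaotp nmcdd
Final line 9: fsxq

Answer: fsxq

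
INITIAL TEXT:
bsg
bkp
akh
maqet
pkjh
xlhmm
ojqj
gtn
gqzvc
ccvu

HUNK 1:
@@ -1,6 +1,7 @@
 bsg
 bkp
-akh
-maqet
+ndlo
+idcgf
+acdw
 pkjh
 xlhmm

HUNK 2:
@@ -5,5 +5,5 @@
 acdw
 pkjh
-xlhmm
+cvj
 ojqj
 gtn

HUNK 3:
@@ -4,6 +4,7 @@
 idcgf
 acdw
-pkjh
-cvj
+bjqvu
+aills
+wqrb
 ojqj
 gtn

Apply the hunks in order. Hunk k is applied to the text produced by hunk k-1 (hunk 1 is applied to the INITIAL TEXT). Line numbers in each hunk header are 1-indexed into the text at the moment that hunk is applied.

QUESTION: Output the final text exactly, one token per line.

Answer: bsg
bkp
ndlo
idcgf
acdw
bjqvu
aills
wqrb
ojqj
gtn
gqzvc
ccvu

Derivation:
Hunk 1: at line 1 remove [akh,maqet] add [ndlo,idcgf,acdw] -> 11 lines: bsg bkp ndlo idcgf acdw pkjh xlhmm ojqj gtn gqzvc ccvu
Hunk 2: at line 5 remove [xlhmm] add [cvj] -> 11 lines: bsg bkp ndlo idcgf acdw pkjh cvj ojqj gtn gqzvc ccvu
Hunk 3: at line 4 remove [pkjh,cvj] add [bjqvu,aills,wqrb] -> 12 lines: bsg bkp ndlo idcgf acdw bjqvu aills wqrb ojqj gtn gqzvc ccvu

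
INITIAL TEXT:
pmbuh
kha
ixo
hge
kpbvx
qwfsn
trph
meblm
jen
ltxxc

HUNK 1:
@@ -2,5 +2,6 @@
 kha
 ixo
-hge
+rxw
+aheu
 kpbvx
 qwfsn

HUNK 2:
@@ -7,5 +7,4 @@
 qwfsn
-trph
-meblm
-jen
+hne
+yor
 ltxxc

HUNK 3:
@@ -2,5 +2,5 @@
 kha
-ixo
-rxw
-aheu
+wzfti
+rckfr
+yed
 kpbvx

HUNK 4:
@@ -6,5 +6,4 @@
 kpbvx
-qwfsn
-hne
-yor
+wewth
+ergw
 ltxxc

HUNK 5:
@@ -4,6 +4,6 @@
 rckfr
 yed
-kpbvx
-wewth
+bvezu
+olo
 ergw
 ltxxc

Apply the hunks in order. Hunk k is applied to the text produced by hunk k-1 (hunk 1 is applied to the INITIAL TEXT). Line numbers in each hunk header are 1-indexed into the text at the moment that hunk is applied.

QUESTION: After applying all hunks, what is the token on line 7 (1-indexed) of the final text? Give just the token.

Hunk 1: at line 2 remove [hge] add [rxw,aheu] -> 11 lines: pmbuh kha ixo rxw aheu kpbvx qwfsn trph meblm jen ltxxc
Hunk 2: at line 7 remove [trph,meblm,jen] add [hne,yor] -> 10 lines: pmbuh kha ixo rxw aheu kpbvx qwfsn hne yor ltxxc
Hunk 3: at line 2 remove [ixo,rxw,aheu] add [wzfti,rckfr,yed] -> 10 lines: pmbuh kha wzfti rckfr yed kpbvx qwfsn hne yor ltxxc
Hunk 4: at line 6 remove [qwfsn,hne,yor] add [wewth,ergw] -> 9 lines: pmbuh kha wzfti rckfr yed kpbvx wewth ergw ltxxc
Hunk 5: at line 4 remove [kpbvx,wewth] add [bvezu,olo] -> 9 lines: pmbuh kha wzfti rckfr yed bvezu olo ergw ltxxc
Final line 7: olo

Answer: olo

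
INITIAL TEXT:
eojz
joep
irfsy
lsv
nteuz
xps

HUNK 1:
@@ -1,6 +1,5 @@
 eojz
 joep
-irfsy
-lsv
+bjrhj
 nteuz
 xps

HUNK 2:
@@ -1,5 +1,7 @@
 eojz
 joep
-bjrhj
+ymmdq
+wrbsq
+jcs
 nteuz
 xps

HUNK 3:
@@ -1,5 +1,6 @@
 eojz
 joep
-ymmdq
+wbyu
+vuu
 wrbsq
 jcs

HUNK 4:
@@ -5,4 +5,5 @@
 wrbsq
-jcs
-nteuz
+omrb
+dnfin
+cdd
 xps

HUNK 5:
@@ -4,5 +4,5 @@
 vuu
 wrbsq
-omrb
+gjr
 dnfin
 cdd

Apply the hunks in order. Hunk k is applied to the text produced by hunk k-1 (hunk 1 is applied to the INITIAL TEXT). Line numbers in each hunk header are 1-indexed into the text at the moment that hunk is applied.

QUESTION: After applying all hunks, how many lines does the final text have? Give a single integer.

Answer: 9

Derivation:
Hunk 1: at line 1 remove [irfsy,lsv] add [bjrhj] -> 5 lines: eojz joep bjrhj nteuz xps
Hunk 2: at line 1 remove [bjrhj] add [ymmdq,wrbsq,jcs] -> 7 lines: eojz joep ymmdq wrbsq jcs nteuz xps
Hunk 3: at line 1 remove [ymmdq] add [wbyu,vuu] -> 8 lines: eojz joep wbyu vuu wrbsq jcs nteuz xps
Hunk 4: at line 5 remove [jcs,nteuz] add [omrb,dnfin,cdd] -> 9 lines: eojz joep wbyu vuu wrbsq omrb dnfin cdd xps
Hunk 5: at line 4 remove [omrb] add [gjr] -> 9 lines: eojz joep wbyu vuu wrbsq gjr dnfin cdd xps
Final line count: 9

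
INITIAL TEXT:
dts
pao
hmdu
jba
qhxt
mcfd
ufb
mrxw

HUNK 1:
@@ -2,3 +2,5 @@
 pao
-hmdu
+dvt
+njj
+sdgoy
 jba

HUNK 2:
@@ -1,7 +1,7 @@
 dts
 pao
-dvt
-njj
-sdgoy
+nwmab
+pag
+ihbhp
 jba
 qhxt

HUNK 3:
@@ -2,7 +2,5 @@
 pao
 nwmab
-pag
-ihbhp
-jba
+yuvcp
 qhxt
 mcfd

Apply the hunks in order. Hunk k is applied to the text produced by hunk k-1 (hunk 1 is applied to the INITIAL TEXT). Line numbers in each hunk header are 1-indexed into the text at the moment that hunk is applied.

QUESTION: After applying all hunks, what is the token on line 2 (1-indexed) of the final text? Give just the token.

Hunk 1: at line 2 remove [hmdu] add [dvt,njj,sdgoy] -> 10 lines: dts pao dvt njj sdgoy jba qhxt mcfd ufb mrxw
Hunk 2: at line 1 remove [dvt,njj,sdgoy] add [nwmab,pag,ihbhp] -> 10 lines: dts pao nwmab pag ihbhp jba qhxt mcfd ufb mrxw
Hunk 3: at line 2 remove [pag,ihbhp,jba] add [yuvcp] -> 8 lines: dts pao nwmab yuvcp qhxt mcfd ufb mrxw
Final line 2: pao

Answer: pao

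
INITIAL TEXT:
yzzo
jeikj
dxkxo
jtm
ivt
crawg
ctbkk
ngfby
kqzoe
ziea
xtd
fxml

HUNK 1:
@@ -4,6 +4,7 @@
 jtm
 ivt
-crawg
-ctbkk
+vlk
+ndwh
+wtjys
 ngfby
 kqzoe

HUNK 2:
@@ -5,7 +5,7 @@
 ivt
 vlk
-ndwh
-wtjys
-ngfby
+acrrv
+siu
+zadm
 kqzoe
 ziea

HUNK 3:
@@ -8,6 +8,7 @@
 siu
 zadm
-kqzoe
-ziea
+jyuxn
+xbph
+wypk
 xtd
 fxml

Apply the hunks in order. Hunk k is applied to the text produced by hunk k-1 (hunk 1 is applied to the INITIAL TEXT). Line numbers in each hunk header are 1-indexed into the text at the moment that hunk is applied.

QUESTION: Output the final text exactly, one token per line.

Answer: yzzo
jeikj
dxkxo
jtm
ivt
vlk
acrrv
siu
zadm
jyuxn
xbph
wypk
xtd
fxml

Derivation:
Hunk 1: at line 4 remove [crawg,ctbkk] add [vlk,ndwh,wtjys] -> 13 lines: yzzo jeikj dxkxo jtm ivt vlk ndwh wtjys ngfby kqzoe ziea xtd fxml
Hunk 2: at line 5 remove [ndwh,wtjys,ngfby] add [acrrv,siu,zadm] -> 13 lines: yzzo jeikj dxkxo jtm ivt vlk acrrv siu zadm kqzoe ziea xtd fxml
Hunk 3: at line 8 remove [kqzoe,ziea] add [jyuxn,xbph,wypk] -> 14 lines: yzzo jeikj dxkxo jtm ivt vlk acrrv siu zadm jyuxn xbph wypk xtd fxml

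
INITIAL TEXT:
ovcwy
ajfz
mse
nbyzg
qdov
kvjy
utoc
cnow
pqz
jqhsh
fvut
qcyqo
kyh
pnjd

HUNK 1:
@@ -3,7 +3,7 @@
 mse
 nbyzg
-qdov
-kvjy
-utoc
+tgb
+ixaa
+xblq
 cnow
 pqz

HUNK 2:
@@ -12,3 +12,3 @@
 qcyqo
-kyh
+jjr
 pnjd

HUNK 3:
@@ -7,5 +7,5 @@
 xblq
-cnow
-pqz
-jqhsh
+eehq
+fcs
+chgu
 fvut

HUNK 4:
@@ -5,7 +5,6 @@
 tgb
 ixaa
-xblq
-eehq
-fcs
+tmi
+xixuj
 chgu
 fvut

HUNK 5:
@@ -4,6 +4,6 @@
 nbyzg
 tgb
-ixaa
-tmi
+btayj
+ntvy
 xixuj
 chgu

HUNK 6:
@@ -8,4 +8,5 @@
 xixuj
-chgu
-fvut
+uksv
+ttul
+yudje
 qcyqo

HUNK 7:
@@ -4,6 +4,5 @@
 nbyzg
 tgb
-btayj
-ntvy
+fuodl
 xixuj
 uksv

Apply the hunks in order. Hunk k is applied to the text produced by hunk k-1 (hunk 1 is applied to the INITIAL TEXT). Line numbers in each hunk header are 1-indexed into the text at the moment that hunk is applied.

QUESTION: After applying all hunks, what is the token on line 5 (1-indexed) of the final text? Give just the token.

Answer: tgb

Derivation:
Hunk 1: at line 3 remove [qdov,kvjy,utoc] add [tgb,ixaa,xblq] -> 14 lines: ovcwy ajfz mse nbyzg tgb ixaa xblq cnow pqz jqhsh fvut qcyqo kyh pnjd
Hunk 2: at line 12 remove [kyh] add [jjr] -> 14 lines: ovcwy ajfz mse nbyzg tgb ixaa xblq cnow pqz jqhsh fvut qcyqo jjr pnjd
Hunk 3: at line 7 remove [cnow,pqz,jqhsh] add [eehq,fcs,chgu] -> 14 lines: ovcwy ajfz mse nbyzg tgb ixaa xblq eehq fcs chgu fvut qcyqo jjr pnjd
Hunk 4: at line 5 remove [xblq,eehq,fcs] add [tmi,xixuj] -> 13 lines: ovcwy ajfz mse nbyzg tgb ixaa tmi xixuj chgu fvut qcyqo jjr pnjd
Hunk 5: at line 4 remove [ixaa,tmi] add [btayj,ntvy] -> 13 lines: ovcwy ajfz mse nbyzg tgb btayj ntvy xixuj chgu fvut qcyqo jjr pnjd
Hunk 6: at line 8 remove [chgu,fvut] add [uksv,ttul,yudje] -> 14 lines: ovcwy ajfz mse nbyzg tgb btayj ntvy xixuj uksv ttul yudje qcyqo jjr pnjd
Hunk 7: at line 4 remove [btayj,ntvy] add [fuodl] -> 13 lines: ovcwy ajfz mse nbyzg tgb fuodl xixuj uksv ttul yudje qcyqo jjr pnjd
Final line 5: tgb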